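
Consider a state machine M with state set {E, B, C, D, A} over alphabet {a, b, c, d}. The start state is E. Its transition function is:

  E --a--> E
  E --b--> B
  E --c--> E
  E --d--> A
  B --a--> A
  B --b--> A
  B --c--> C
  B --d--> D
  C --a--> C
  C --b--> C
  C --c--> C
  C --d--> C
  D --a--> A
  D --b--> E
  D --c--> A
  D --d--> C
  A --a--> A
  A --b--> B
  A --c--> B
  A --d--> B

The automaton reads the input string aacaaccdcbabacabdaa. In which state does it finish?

start at E
read 'a': E → E
read 'a': E → E
read 'c': E → E
read 'a': E → E
read 'a': E → E
read 'c': E → E
read 'c': E → E
read 'd': E → A
read 'c': A → B
read 'b': B → A
read 'a': A → A
read 'b': A → B
read 'a': B → A
read 'c': A → B
read 'a': B → A
read 'b': A → B
read 'd': B → D
read 'a': D → A
read 'a': A → A

A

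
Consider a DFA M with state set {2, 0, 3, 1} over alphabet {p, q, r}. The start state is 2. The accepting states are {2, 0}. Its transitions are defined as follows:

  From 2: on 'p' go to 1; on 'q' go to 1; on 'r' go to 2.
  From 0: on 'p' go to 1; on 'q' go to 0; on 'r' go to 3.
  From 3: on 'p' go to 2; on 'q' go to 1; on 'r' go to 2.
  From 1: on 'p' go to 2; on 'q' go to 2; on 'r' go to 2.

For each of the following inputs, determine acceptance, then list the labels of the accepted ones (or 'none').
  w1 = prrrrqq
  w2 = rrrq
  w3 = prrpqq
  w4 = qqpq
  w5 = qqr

w1, w4, w5

w1: 2 → 1 → 2 → 2 → 2 → 2 → 1 → 2  → end 2, accepted
w2: 2 → 2 → 2 → 2 → 1  → end 1, rejected
w3: 2 → 1 → 2 → 2 → 1 → 2 → 1  → end 1, rejected
w4: 2 → 1 → 2 → 1 → 2  → end 2, accepted
w5: 2 → 1 → 2 → 2  → end 2, accepted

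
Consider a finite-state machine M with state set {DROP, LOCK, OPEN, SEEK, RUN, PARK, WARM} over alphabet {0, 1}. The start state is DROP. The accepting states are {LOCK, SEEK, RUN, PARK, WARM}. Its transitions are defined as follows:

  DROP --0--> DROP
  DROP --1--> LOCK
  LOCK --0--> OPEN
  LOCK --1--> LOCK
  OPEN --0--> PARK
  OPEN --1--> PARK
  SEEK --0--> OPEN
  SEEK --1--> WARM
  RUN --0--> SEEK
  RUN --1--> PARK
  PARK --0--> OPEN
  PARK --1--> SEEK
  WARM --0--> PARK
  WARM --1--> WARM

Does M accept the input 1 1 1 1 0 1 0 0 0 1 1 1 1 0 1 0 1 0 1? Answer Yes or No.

DROP → LOCK → LOCK → LOCK → LOCK → OPEN → PARK → OPEN → PARK → OPEN → PARK → SEEK → WARM → WARM → PARK → SEEK → OPEN → PARK → OPEN → PARK
End state PARK is accepting.

Yes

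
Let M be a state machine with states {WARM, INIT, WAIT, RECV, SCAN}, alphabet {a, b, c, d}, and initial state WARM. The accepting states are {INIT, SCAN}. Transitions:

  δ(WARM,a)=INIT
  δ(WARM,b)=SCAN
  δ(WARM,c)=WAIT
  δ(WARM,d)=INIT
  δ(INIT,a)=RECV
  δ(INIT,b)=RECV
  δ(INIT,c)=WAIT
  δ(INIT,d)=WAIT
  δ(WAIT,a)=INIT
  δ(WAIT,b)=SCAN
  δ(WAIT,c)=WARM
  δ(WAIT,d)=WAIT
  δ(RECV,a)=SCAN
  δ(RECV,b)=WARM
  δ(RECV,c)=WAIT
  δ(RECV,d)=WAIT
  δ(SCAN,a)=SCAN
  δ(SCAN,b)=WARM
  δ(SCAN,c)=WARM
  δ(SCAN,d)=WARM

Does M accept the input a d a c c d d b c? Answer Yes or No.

No

Trace: WARM -a-> INIT -d-> WAIT -a-> INIT -c-> WAIT -c-> WARM -d-> INIT -d-> WAIT -b-> SCAN -c-> WARM
End state WARM is not accepting.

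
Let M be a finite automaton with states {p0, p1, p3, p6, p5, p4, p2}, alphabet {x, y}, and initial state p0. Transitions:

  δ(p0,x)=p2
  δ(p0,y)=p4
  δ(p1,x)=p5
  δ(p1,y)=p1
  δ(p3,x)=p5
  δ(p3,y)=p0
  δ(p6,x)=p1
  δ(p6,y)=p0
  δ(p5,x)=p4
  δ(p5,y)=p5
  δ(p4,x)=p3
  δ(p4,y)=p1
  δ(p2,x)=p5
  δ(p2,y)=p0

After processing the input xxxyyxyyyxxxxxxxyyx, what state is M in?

p5

Trace: p0 -x-> p2 -x-> p5 -x-> p4 -y-> p1 -y-> p1 -x-> p5 -y-> p5 -y-> p5 -y-> p5 -x-> p4 -x-> p3 -x-> p5 -x-> p4 -x-> p3 -x-> p5 -x-> p4 -y-> p1 -y-> p1 -x-> p5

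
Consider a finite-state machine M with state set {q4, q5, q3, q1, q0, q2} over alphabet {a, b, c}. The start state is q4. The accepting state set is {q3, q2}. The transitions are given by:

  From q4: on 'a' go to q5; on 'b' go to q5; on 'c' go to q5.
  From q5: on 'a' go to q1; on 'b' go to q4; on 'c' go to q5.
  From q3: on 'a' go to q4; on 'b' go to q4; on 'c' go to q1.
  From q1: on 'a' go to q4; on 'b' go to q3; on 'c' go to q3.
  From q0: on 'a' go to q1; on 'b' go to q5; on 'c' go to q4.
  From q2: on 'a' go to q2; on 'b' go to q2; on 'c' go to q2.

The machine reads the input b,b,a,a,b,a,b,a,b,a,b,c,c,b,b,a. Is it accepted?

No

Trace: q4 -b-> q5 -b-> q4 -a-> q5 -a-> q1 -b-> q3 -a-> q4 -b-> q5 -a-> q1 -b-> q3 -a-> q4 -b-> q5 -c-> q5 -c-> q5 -b-> q4 -b-> q5 -a-> q1
End state q1 is not accepting.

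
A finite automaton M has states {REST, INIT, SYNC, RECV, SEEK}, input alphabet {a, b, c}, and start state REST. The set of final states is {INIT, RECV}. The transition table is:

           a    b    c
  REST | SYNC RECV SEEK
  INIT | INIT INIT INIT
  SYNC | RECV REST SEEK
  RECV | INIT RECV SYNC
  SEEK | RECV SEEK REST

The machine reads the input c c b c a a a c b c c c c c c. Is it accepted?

Yes

Trace: REST -c-> SEEK -c-> REST -b-> RECV -c-> SYNC -a-> RECV -a-> INIT -a-> INIT -c-> INIT -b-> INIT -c-> INIT -c-> INIT -c-> INIT -c-> INIT -c-> INIT -c-> INIT
End state INIT is accepting.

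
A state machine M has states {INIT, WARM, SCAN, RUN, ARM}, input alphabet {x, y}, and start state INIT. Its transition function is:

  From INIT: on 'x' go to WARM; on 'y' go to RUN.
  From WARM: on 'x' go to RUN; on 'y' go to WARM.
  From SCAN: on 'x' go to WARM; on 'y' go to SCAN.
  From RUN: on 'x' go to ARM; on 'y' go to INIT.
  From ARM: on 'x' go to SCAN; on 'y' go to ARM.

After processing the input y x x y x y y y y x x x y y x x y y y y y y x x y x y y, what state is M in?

Trace: INIT -y-> RUN -x-> ARM -x-> SCAN -y-> SCAN -x-> WARM -y-> WARM -y-> WARM -y-> WARM -y-> WARM -x-> RUN -x-> ARM -x-> SCAN -y-> SCAN -y-> SCAN -x-> WARM -x-> RUN -y-> INIT -y-> RUN -y-> INIT -y-> RUN -y-> INIT -y-> RUN -x-> ARM -x-> SCAN -y-> SCAN -x-> WARM -y-> WARM -y-> WARM

WARM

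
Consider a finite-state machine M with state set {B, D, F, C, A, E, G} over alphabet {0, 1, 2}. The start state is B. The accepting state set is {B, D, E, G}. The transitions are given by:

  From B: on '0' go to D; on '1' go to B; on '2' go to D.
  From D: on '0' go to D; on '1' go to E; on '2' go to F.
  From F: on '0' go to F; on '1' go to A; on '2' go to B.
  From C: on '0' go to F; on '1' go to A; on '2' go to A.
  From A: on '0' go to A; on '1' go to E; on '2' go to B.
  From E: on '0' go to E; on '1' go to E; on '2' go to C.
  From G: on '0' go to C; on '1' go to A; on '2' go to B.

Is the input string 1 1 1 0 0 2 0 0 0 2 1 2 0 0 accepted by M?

Yes

start at B
read '1': B → B
read '1': B → B
read '1': B → B
read '0': B → D
read '0': D → D
read '2': D → F
read '0': F → F
read '0': F → F
read '0': F → F
read '2': F → B
read '1': B → B
read '2': B → D
read '0': D → D
read '0': D → D
End state D is accepting.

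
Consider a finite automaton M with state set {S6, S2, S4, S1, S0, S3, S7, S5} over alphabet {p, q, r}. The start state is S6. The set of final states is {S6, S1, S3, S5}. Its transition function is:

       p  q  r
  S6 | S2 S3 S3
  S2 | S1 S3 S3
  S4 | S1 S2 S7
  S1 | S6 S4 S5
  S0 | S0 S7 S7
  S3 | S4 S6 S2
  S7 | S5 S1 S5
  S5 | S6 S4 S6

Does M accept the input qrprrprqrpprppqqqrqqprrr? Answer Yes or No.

Yes

S6 → S3 → S2 → S1 → S5 → S6 → S2 → S3 → S6 → S3 → S4 → S1 → S5 → S6 → S2 → S3 → S6 → S3 → S2 → S3 → S6 → S2 → S3 → S2 → S3
End state S3 is accepting.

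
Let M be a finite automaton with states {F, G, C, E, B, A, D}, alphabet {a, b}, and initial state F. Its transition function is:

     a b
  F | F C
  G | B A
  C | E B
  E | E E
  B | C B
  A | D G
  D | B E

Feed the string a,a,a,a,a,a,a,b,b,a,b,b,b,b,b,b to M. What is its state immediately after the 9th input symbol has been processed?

B

Trace: F -a-> F -a-> F -a-> F -a-> F -a-> F -a-> F -a-> F -b-> C -b-> B
After 9 symbols: B.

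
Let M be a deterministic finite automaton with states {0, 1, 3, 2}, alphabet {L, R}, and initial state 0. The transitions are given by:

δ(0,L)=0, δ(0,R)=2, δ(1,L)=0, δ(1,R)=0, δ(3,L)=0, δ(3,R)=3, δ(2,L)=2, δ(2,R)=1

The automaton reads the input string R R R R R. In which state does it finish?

1

start at 0
read 'R': 0 → 2
read 'R': 2 → 1
read 'R': 1 → 0
read 'R': 0 → 2
read 'R': 2 → 1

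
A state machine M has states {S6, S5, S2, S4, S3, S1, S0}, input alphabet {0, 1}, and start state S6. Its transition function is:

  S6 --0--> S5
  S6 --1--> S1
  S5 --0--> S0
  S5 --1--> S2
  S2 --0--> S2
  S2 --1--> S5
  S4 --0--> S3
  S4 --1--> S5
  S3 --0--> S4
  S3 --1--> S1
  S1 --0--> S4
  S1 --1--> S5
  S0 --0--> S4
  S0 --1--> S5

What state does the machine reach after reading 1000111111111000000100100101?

Trace: S6 -1-> S1 -0-> S4 -0-> S3 -0-> S4 -1-> S5 -1-> S2 -1-> S5 -1-> S2 -1-> S5 -1-> S2 -1-> S5 -1-> S2 -1-> S5 -0-> S0 -0-> S4 -0-> S3 -0-> S4 -0-> S3 -0-> S4 -1-> S5 -0-> S0 -0-> S4 -1-> S5 -0-> S0 -0-> S4 -1-> S5 -0-> S0 -1-> S5

S5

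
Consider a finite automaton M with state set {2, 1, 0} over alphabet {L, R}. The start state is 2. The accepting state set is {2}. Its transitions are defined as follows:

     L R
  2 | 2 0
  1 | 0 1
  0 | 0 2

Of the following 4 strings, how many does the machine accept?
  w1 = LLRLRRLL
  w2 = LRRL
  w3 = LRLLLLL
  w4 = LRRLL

w1: Trace: 2 -L-> 2 -L-> 2 -R-> 0 -L-> 0 -R-> 2 -R-> 0 -L-> 0 -L-> 0  → end 0, rejected
w2: Trace: 2 -L-> 2 -R-> 0 -R-> 2 -L-> 2  → end 2, accepted
w3: Trace: 2 -L-> 2 -R-> 0 -L-> 0 -L-> 0 -L-> 0 -L-> 0 -L-> 0  → end 0, rejected
w4: Trace: 2 -L-> 2 -R-> 0 -R-> 2 -L-> 2 -L-> 2  → end 2, accepted

2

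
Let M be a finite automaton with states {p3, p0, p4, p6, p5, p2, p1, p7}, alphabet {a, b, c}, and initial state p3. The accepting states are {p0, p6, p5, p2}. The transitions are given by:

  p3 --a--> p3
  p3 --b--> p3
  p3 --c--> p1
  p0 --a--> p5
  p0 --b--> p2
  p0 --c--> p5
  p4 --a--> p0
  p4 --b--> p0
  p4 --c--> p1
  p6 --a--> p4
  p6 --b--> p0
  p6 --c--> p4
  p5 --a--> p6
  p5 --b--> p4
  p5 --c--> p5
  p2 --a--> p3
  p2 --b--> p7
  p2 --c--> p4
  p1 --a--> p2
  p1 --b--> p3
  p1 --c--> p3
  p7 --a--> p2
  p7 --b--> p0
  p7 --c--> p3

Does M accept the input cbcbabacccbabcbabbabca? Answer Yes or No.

Trace: p3 -c-> p1 -b-> p3 -c-> p1 -b-> p3 -a-> p3 -b-> p3 -a-> p3 -c-> p1 -c-> p3 -c-> p1 -b-> p3 -a-> p3 -b-> p3 -c-> p1 -b-> p3 -a-> p3 -b-> p3 -b-> p3 -a-> p3 -b-> p3 -c-> p1 -a-> p2
End state p2 is accepting.

Yes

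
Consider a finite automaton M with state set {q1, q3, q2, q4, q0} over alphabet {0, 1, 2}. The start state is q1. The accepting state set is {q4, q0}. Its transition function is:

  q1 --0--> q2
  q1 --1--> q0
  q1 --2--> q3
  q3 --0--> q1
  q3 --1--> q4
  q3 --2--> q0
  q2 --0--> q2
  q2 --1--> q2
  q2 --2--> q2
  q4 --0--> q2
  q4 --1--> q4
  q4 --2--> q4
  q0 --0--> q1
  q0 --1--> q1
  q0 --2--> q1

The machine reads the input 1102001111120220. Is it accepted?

Trace: q1 -1-> q0 -1-> q1 -0-> q2 -2-> q2 -0-> q2 -0-> q2 -1-> q2 -1-> q2 -1-> q2 -1-> q2 -1-> q2 -2-> q2 -0-> q2 -2-> q2 -2-> q2 -0-> q2
End state q2 is not accepting.

No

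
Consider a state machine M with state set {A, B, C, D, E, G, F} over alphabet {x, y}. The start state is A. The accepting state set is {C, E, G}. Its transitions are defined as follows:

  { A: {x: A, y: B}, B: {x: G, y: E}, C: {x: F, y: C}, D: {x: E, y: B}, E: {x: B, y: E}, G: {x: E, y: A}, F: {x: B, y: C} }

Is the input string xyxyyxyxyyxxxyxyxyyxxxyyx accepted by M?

No

Trace: A -x-> A -y-> B -x-> G -y-> A -y-> B -x-> G -y-> A -x-> A -y-> B -y-> E -x-> B -x-> G -x-> E -y-> E -x-> B -y-> E -x-> B -y-> E -y-> E -x-> B -x-> G -x-> E -y-> E -y-> E -x-> B
End state B is not accepting.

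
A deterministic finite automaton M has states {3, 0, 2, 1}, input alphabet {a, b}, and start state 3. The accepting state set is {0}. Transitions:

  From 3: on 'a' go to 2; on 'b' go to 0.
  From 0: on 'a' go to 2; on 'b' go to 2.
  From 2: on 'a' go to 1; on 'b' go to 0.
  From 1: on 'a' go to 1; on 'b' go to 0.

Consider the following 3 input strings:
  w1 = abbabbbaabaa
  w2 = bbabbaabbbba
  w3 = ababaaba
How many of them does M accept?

0

w1:
  start at 3
  read 'a': 3 → 2
  read 'b': 2 → 0
  read 'b': 0 → 2
  read 'a': 2 → 1
  read 'b': 1 → 0
  read 'b': 0 → 2
  read 'b': 2 → 0
  read 'a': 0 → 2
  read 'a': 2 → 1
  read 'b': 1 → 0
  read 'a': 0 → 2
  read 'a': 2 → 1
  end 1, rejected
w2:
  start at 3
  read 'b': 3 → 0
  read 'b': 0 → 2
  read 'a': 2 → 1
  read 'b': 1 → 0
  read 'b': 0 → 2
  read 'a': 2 → 1
  read 'a': 1 → 1
  read 'b': 1 → 0
  read 'b': 0 → 2
  read 'b': 2 → 0
  read 'b': 0 → 2
  read 'a': 2 → 1
  end 1, rejected
w3:
  start at 3
  read 'a': 3 → 2
  read 'b': 2 → 0
  read 'a': 0 → 2
  read 'b': 2 → 0
  read 'a': 0 → 2
  read 'a': 2 → 1
  read 'b': 1 → 0
  read 'a': 0 → 2
  end 2, rejected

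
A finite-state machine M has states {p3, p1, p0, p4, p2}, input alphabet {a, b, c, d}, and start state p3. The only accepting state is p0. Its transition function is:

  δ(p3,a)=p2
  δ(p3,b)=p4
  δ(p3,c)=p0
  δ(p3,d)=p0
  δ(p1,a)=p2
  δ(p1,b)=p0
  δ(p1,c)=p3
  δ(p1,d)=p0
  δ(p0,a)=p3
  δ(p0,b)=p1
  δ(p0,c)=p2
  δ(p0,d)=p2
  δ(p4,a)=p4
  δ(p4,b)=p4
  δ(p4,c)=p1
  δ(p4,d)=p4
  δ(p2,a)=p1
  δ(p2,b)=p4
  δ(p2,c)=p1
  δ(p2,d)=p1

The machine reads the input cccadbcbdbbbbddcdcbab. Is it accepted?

No

Trace: p3 -c-> p0 -c-> p2 -c-> p1 -a-> p2 -d-> p1 -b-> p0 -c-> p2 -b-> p4 -d-> p4 -b-> p4 -b-> p4 -b-> p4 -b-> p4 -d-> p4 -d-> p4 -c-> p1 -d-> p0 -c-> p2 -b-> p4 -a-> p4 -b-> p4
End state p4 is not accepting.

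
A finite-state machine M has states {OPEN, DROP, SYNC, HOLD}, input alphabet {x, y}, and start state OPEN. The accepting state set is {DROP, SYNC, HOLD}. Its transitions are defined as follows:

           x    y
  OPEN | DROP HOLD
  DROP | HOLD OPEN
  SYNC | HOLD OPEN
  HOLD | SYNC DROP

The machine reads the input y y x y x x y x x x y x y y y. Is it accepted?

OPEN → HOLD → DROP → HOLD → DROP → HOLD → SYNC → OPEN → DROP → HOLD → SYNC → OPEN → DROP → OPEN → HOLD → DROP
End state DROP is accepting.

Yes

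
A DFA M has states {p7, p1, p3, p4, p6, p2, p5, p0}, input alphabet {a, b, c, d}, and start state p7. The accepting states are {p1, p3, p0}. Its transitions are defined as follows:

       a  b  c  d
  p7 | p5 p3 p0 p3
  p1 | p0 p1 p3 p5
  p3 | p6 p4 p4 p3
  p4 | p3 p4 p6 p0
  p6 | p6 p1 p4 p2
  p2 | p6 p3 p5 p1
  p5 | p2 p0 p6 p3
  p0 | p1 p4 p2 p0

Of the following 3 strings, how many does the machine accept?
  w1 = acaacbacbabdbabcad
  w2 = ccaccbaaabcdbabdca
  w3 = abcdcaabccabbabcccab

w1: Trace: p7 -a-> p5 -c-> p6 -a-> p6 -a-> p6 -c-> p4 -b-> p4 -a-> p3 -c-> p4 -b-> p4 -a-> p3 -b-> p4 -d-> p0 -b-> p4 -a-> p3 -b-> p4 -c-> p6 -a-> p6 -d-> p2  → end p2, rejected
w2: Trace: p7 -c-> p0 -c-> p2 -a-> p6 -c-> p4 -c-> p6 -b-> p1 -a-> p0 -a-> p1 -a-> p0 -b-> p4 -c-> p6 -d-> p2 -b-> p3 -a-> p6 -b-> p1 -d-> p5 -c-> p6 -a-> p6  → end p6, rejected
w3: Trace: p7 -a-> p5 -b-> p0 -c-> p2 -d-> p1 -c-> p3 -a-> p6 -a-> p6 -b-> p1 -c-> p3 -c-> p4 -a-> p3 -b-> p4 -b-> p4 -a-> p3 -b-> p4 -c-> p6 -c-> p4 -c-> p6 -a-> p6 -b-> p1  → end p1, accepted

1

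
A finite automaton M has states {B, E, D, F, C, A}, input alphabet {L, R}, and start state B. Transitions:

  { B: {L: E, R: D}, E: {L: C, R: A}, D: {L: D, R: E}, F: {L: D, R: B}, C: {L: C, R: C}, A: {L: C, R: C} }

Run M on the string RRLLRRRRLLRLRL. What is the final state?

C

start at B
read 'R': B → D
read 'R': D → E
read 'L': E → C
read 'L': C → C
read 'R': C → C
read 'R': C → C
read 'R': C → C
read 'R': C → C
read 'L': C → C
read 'L': C → C
read 'R': C → C
read 'L': C → C
read 'R': C → C
read 'L': C → C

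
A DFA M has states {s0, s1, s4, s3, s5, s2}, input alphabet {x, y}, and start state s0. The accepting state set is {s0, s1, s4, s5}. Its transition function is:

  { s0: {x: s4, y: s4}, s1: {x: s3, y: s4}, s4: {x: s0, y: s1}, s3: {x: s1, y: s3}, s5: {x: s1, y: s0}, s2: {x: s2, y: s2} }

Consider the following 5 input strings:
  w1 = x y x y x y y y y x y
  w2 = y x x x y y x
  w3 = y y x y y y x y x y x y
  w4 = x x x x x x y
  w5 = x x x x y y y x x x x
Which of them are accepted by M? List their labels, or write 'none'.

w3, w4, w5

w1:
  start at s0
  read 'x': s0 → s4
  read 'y': s4 → s1
  read 'x': s1 → s3
  read 'y': s3 → s3
  read 'x': s3 → s1
  read 'y': s1 → s4
  read 'y': s4 → s1
  read 'y': s1 → s4
  read 'y': s4 → s1
  read 'x': s1 → s3
  read 'y': s3 → s3
  end s3, rejected
w2:
  start at s0
  read 'y': s0 → s4
  read 'x': s4 → s0
  read 'x': s0 → s4
  read 'x': s4 → s0
  read 'y': s0 → s4
  read 'y': s4 → s1
  read 'x': s1 → s3
  end s3, rejected
w3:
  start at s0
  read 'y': s0 → s4
  read 'y': s4 → s1
  read 'x': s1 → s3
  read 'y': s3 → s3
  read 'y': s3 → s3
  read 'y': s3 → s3
  read 'x': s3 → s1
  read 'y': s1 → s4
  read 'x': s4 → s0
  read 'y': s0 → s4
  read 'x': s4 → s0
  read 'y': s0 → s4
  end s4, accepted
w4:
  start at s0
  read 'x': s0 → s4
  read 'x': s4 → s0
  read 'x': s0 → s4
  read 'x': s4 → s0
  read 'x': s0 → s4
  read 'x': s4 → s0
  read 'y': s0 → s4
  end s4, accepted
w5:
  start at s0
  read 'x': s0 → s4
  read 'x': s4 → s0
  read 'x': s0 → s4
  read 'x': s4 → s0
  read 'y': s0 → s4
  read 'y': s4 → s1
  read 'y': s1 → s4
  read 'x': s4 → s0
  read 'x': s0 → s4
  read 'x': s4 → s0
  read 'x': s0 → s4
  end s4, accepted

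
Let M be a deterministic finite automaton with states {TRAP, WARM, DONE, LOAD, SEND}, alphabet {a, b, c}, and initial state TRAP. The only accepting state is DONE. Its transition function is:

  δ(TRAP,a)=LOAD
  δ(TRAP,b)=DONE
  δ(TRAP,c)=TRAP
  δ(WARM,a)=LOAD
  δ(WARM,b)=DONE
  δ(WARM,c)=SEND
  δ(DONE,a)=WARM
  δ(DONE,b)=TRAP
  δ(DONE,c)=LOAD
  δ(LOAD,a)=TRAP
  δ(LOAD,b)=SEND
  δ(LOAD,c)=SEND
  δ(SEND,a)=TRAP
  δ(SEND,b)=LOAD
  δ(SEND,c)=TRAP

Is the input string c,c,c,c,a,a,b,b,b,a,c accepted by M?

No

TRAP → TRAP → TRAP → TRAP → TRAP → LOAD → TRAP → DONE → TRAP → DONE → WARM → SEND
End state SEND is not accepting.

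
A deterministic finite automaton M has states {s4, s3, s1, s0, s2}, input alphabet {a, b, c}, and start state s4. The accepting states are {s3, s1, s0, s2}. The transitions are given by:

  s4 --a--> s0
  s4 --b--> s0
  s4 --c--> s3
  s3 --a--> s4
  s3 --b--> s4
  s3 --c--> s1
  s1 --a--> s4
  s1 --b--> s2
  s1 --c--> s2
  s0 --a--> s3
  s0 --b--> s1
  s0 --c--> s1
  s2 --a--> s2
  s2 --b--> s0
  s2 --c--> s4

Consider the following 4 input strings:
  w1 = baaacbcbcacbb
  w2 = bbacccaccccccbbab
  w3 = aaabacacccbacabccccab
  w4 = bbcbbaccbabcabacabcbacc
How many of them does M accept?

3

w1: Trace: s4 -b-> s0 -a-> s3 -a-> s4 -a-> s0 -c-> s1 -b-> s2 -c-> s4 -b-> s0 -c-> s1 -a-> s4 -c-> s3 -b-> s4 -b-> s0  → end s0, accepted
w2: Trace: s4 -b-> s0 -b-> s1 -a-> s4 -c-> s3 -c-> s1 -c-> s2 -a-> s2 -c-> s4 -c-> s3 -c-> s1 -c-> s2 -c-> s4 -c-> s3 -b-> s4 -b-> s0 -a-> s3 -b-> s4  → end s4, rejected
w3: Trace: s4 -a-> s0 -a-> s3 -a-> s4 -b-> s0 -a-> s3 -c-> s1 -a-> s4 -c-> s3 -c-> s1 -c-> s2 -b-> s0 -a-> s3 -c-> s1 -a-> s4 -b-> s0 -c-> s1 -c-> s2 -c-> s4 -c-> s3 -a-> s4 -b-> s0  → end s0, accepted
w4: Trace: s4 -b-> s0 -b-> s1 -c-> s2 -b-> s0 -b-> s1 -a-> s4 -c-> s3 -c-> s1 -b-> s2 -a-> s2 -b-> s0 -c-> s1 -a-> s4 -b-> s0 -a-> s3 -c-> s1 -a-> s4 -b-> s0 -c-> s1 -b-> s2 -a-> s2 -c-> s4 -c-> s3  → end s3, accepted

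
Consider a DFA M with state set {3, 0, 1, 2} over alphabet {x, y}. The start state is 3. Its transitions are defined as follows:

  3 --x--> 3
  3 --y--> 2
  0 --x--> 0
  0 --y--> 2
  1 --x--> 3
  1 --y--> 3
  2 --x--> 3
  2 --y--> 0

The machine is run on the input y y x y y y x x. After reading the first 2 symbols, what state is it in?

0

Trace: 3 -y-> 2 -y-> 0
After 2 symbols: 0.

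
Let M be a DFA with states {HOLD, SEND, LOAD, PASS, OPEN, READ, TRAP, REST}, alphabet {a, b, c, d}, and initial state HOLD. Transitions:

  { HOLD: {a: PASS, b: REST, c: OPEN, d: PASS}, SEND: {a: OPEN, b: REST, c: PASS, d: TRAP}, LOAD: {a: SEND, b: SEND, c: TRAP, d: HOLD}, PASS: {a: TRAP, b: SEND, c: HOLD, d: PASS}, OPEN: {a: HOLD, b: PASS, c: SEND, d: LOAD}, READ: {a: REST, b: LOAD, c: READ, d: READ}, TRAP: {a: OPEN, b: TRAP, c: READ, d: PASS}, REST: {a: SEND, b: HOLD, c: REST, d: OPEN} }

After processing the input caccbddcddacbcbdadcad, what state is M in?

HOLD → OPEN → HOLD → OPEN → SEND → REST → OPEN → LOAD → TRAP → PASS → PASS → TRAP → READ → LOAD → TRAP → TRAP → PASS → TRAP → PASS → HOLD → PASS → PASS

PASS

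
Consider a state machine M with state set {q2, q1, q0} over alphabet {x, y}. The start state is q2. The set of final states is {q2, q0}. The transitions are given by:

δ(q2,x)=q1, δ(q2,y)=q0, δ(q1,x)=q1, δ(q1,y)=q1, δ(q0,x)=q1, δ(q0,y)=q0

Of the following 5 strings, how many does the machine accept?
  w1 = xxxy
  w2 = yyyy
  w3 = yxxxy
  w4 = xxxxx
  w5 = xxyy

w1: q2 → q1 → q1 → q1 → q1  → end q1, rejected
w2: q2 → q0 → q0 → q0 → q0  → end q0, accepted
w3: q2 → q0 → q1 → q1 → q1 → q1  → end q1, rejected
w4: q2 → q1 → q1 → q1 → q1 → q1  → end q1, rejected
w5: q2 → q1 → q1 → q1 → q1  → end q1, rejected

1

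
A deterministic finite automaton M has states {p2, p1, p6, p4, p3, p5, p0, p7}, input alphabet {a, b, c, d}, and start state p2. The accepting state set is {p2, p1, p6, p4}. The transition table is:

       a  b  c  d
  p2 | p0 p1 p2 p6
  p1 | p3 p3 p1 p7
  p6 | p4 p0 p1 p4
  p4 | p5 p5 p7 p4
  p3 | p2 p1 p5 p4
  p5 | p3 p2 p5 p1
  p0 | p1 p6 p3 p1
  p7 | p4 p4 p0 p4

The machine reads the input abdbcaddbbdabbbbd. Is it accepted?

Yes

start at p2
read 'a': p2 → p0
read 'b': p0 → p6
read 'd': p6 → p4
read 'b': p4 → p5
read 'c': p5 → p5
read 'a': p5 → p3
read 'd': p3 → p4
read 'd': p4 → p4
read 'b': p4 → p5
read 'b': p5 → p2
read 'd': p2 → p6
read 'a': p6 → p4
read 'b': p4 → p5
read 'b': p5 → p2
read 'b': p2 → p1
read 'b': p1 → p3
read 'd': p3 → p4
End state p4 is accepting.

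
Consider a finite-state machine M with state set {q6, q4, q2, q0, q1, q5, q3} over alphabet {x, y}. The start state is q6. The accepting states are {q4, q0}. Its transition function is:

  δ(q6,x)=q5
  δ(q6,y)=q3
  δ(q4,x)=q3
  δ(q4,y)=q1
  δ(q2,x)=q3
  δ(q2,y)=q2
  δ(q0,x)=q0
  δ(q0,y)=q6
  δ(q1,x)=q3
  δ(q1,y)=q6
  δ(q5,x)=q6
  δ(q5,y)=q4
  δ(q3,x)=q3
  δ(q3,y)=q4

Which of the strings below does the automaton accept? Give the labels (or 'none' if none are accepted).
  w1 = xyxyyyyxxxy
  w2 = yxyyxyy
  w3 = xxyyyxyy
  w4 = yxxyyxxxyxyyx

w1

w1: q6 → q5 → q4 → q3 → q4 → q1 → q6 → q3 → q3 → q3 → q3 → q4  → end q4, accepted
w2: q6 → q3 → q3 → q4 → q1 → q3 → q4 → q1  → end q1, rejected
w3: q6 → q5 → q6 → q3 → q4 → q1 → q3 → q4 → q1  → end q1, rejected
w4: q6 → q3 → q3 → q3 → q4 → q1 → q3 → q3 → q3 → q4 → q3 → q4 → q1 → q3  → end q3, rejected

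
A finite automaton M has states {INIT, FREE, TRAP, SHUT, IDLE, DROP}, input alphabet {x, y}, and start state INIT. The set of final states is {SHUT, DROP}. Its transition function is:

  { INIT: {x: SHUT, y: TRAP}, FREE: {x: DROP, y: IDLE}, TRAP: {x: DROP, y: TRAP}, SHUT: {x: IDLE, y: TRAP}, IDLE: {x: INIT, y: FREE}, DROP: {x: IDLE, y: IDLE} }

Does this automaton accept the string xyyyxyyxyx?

No

Trace: INIT -x-> SHUT -y-> TRAP -y-> TRAP -y-> TRAP -x-> DROP -y-> IDLE -y-> FREE -x-> DROP -y-> IDLE -x-> INIT
End state INIT is not accepting.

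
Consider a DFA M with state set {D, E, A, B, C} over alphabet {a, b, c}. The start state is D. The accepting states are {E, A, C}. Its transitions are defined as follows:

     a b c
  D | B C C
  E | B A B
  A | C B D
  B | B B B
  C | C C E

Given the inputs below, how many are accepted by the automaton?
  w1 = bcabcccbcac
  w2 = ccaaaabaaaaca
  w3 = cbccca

w1: Trace: D -b-> C -c-> E -a-> B -b-> B -c-> B -c-> B -c-> B -b-> B -c-> B -a-> B -c-> B  → end B, rejected
w2: Trace: D -c-> C -c-> E -a-> B -a-> B -a-> B -a-> B -b-> B -a-> B -a-> B -a-> B -a-> B -c-> B -a-> B  → end B, rejected
w3: Trace: D -c-> C -b-> C -c-> E -c-> B -c-> B -a-> B  → end B, rejected

0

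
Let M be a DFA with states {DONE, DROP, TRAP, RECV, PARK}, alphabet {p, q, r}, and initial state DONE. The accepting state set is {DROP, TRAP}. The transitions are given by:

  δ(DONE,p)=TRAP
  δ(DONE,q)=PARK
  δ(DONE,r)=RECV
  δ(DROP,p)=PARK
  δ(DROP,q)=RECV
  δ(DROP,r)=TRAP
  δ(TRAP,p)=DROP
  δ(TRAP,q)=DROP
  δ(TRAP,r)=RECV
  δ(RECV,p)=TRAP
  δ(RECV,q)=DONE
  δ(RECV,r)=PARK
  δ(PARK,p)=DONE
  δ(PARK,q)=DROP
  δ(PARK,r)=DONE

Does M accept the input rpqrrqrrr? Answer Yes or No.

No

DONE → RECV → TRAP → DROP → TRAP → RECV → DONE → RECV → PARK → DONE
End state DONE is not accepting.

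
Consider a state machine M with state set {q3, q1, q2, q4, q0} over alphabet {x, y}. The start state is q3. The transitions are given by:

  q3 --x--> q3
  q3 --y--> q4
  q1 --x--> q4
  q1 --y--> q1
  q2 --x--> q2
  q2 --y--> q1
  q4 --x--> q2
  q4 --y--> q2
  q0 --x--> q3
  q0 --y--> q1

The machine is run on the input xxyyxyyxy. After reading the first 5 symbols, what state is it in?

Trace: q3 -x-> q3 -x-> q3 -y-> q4 -y-> q2 -x-> q2
After 5 symbols: q2.

q2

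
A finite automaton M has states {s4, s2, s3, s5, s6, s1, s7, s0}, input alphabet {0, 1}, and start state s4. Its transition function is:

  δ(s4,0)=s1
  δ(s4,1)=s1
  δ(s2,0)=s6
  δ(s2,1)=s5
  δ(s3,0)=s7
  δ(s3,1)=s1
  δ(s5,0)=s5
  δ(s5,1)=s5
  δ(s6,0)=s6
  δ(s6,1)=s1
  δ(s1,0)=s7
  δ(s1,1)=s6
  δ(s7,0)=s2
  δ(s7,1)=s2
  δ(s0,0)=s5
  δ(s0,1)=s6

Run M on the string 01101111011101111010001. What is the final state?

start at s4
read '0': s4 → s1
read '1': s1 → s6
read '1': s6 → s1
read '0': s1 → s7
read '1': s7 → s2
read '1': s2 → s5
read '1': s5 → s5
read '1': s5 → s5
read '0': s5 → s5
read '1': s5 → s5
read '1': s5 → s5
read '1': s5 → s5
read '0': s5 → s5
read '1': s5 → s5
read '1': s5 → s5
read '1': s5 → s5
read '1': s5 → s5
read '0': s5 → s5
read '1': s5 → s5
read '0': s5 → s5
read '0': s5 → s5
read '0': s5 → s5
read '1': s5 → s5

s5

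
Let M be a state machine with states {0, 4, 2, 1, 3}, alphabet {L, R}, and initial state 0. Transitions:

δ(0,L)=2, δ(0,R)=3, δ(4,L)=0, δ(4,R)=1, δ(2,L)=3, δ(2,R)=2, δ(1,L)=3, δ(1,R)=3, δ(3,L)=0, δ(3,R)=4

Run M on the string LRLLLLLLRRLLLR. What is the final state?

start at 0
read 'L': 0 → 2
read 'R': 2 → 2
read 'L': 2 → 3
read 'L': 3 → 0
read 'L': 0 → 2
read 'L': 2 → 3
read 'L': 3 → 0
read 'L': 0 → 2
read 'R': 2 → 2
read 'R': 2 → 2
read 'L': 2 → 3
read 'L': 3 → 0
read 'L': 0 → 2
read 'R': 2 → 2

2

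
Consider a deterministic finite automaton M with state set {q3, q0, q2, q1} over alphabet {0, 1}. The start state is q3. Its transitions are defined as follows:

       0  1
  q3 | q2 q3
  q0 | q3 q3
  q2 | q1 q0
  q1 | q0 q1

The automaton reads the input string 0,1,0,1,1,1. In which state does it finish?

Trace: q3 -0-> q2 -1-> q0 -0-> q3 -1-> q3 -1-> q3 -1-> q3

q3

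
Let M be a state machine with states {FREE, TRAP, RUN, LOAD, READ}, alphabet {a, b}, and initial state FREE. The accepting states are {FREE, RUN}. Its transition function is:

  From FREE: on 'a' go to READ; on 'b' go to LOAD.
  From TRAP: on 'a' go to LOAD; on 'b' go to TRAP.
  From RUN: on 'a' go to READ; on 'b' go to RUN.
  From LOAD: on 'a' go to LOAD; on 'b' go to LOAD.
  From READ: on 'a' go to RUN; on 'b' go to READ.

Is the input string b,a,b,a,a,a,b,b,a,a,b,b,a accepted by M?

start at FREE
read 'b': FREE → LOAD
read 'a': LOAD → LOAD
read 'b': LOAD → LOAD
read 'a': LOAD → LOAD
read 'a': LOAD → LOAD
read 'a': LOAD → LOAD
read 'b': LOAD → LOAD
read 'b': LOAD → LOAD
read 'a': LOAD → LOAD
read 'a': LOAD → LOAD
read 'b': LOAD → LOAD
read 'b': LOAD → LOAD
read 'a': LOAD → LOAD
End state LOAD is not accepting.

No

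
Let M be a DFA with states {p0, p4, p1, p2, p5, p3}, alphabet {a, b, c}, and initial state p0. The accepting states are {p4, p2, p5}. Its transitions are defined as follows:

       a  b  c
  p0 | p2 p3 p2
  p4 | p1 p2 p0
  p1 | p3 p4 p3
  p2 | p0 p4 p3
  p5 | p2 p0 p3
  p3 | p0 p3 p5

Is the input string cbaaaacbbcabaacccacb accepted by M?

No

start at p0
read 'c': p0 → p2
read 'b': p2 → p4
read 'a': p4 → p1
read 'a': p1 → p3
read 'a': p3 → p0
read 'a': p0 → p2
read 'c': p2 → p3
read 'b': p3 → p3
read 'b': p3 → p3
read 'c': p3 → p5
read 'a': p5 → p2
read 'b': p2 → p4
read 'a': p4 → p1
read 'a': p1 → p3
read 'c': p3 → p5
read 'c': p5 → p3
read 'c': p3 → p5
read 'a': p5 → p2
read 'c': p2 → p3
read 'b': p3 → p3
End state p3 is not accepting.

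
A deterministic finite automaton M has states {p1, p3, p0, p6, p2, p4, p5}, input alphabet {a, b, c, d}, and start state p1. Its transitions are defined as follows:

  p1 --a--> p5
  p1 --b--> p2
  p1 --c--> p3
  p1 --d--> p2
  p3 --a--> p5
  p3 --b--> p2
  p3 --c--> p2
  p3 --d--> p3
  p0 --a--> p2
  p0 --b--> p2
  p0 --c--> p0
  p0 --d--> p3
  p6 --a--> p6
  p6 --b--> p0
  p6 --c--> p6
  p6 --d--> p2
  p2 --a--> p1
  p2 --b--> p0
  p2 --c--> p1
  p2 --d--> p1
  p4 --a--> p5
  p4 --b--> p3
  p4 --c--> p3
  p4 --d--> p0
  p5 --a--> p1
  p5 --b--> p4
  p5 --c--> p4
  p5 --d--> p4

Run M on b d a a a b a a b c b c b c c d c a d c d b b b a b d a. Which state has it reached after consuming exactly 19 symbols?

Trace: p1 -b-> p2 -d-> p1 -a-> p5 -a-> p1 -a-> p5 -b-> p4 -a-> p5 -a-> p1 -b-> p2 -c-> p1 -b-> p2 -c-> p1 -b-> p2 -c-> p1 -c-> p3 -d-> p3 -c-> p2 -a-> p1 -d-> p2
After 19 symbols: p2.

p2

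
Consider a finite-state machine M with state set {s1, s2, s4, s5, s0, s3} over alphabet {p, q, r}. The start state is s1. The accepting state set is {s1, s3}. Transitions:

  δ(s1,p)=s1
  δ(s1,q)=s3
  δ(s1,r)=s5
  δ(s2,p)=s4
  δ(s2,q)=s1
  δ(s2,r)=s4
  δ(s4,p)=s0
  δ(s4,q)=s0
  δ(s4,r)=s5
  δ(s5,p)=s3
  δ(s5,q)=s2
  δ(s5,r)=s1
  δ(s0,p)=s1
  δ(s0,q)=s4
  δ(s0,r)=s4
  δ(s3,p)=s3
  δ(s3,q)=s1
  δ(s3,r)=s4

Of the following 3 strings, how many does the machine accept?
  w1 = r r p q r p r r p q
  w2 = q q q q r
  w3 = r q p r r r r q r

1

w1:
  start at s1
  read 'r': s1 → s5
  read 'r': s5 → s1
  read 'p': s1 → s1
  read 'q': s1 → s3
  read 'r': s3 → s4
  read 'p': s4 → s0
  read 'r': s0 → s4
  read 'r': s4 → s5
  read 'p': s5 → s3
  read 'q': s3 → s1
  end s1, accepted
w2:
  start at s1
  read 'q': s1 → s3
  read 'q': s3 → s1
  read 'q': s1 → s3
  read 'q': s3 → s1
  read 'r': s1 → s5
  end s5, rejected
w3:
  start at s1
  read 'r': s1 → s5
  read 'q': s5 → s2
  read 'p': s2 → s4
  read 'r': s4 → s5
  read 'r': s5 → s1
  read 'r': s1 → s5
  read 'r': s5 → s1
  read 'q': s1 → s3
  read 'r': s3 → s4
  end s4, rejected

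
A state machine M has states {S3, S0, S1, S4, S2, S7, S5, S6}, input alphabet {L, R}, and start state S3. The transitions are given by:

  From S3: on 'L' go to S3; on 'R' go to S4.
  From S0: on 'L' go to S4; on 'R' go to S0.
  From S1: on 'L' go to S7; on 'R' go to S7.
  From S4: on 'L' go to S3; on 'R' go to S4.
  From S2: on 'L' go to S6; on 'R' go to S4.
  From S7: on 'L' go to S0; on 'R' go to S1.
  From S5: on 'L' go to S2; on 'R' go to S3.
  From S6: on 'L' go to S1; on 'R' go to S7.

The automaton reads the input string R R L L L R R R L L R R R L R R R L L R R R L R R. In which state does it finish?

S4

S3 → S4 → S4 → S3 → S3 → S3 → S4 → S4 → S4 → S3 → S3 → S4 → S4 → S4 → S3 → S4 → S4 → S4 → S3 → S3 → S4 → S4 → S4 → S3 → S4 → S4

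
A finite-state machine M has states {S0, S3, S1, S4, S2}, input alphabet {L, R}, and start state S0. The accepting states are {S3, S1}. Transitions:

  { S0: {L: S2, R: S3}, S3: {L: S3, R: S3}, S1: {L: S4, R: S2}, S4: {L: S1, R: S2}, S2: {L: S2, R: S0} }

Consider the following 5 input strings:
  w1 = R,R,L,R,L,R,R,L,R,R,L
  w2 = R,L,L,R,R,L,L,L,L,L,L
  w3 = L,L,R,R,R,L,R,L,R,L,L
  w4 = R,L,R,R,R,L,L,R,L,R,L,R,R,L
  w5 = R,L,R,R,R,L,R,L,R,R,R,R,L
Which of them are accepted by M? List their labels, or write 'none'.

w1, w2, w3, w4, w5

w1:
  start at S0
  read 'R': S0 → S3
  read 'R': S3 → S3
  read 'L': S3 → S3
  read 'R': S3 → S3
  read 'L': S3 → S3
  read 'R': S3 → S3
  read 'R': S3 → S3
  read 'L': S3 → S3
  read 'R': S3 → S3
  read 'R': S3 → S3
  read 'L': S3 → S3
  end S3, accepted
w2:
  start at S0
  read 'R': S0 → S3
  read 'L': S3 → S3
  read 'L': S3 → S3
  read 'R': S3 → S3
  read 'R': S3 → S3
  read 'L': S3 → S3
  read 'L': S3 → S3
  read 'L': S3 → S3
  read 'L': S3 → S3
  read 'L': S3 → S3
  read 'L': S3 → S3
  end S3, accepted
w3:
  start at S0
  read 'L': S0 → S2
  read 'L': S2 → S2
  read 'R': S2 → S0
  read 'R': S0 → S3
  read 'R': S3 → S3
  read 'L': S3 → S3
  read 'R': S3 → S3
  read 'L': S3 → S3
  read 'R': S3 → S3
  read 'L': S3 → S3
  read 'L': S3 → S3
  end S3, accepted
w4:
  start at S0
  read 'R': S0 → S3
  read 'L': S3 → S3
  read 'R': S3 → S3
  read 'R': S3 → S3
  read 'R': S3 → S3
  read 'L': S3 → S3
  read 'L': S3 → S3
  read 'R': S3 → S3
  read 'L': S3 → S3
  read 'R': S3 → S3
  read 'L': S3 → S3
  read 'R': S3 → S3
  read 'R': S3 → S3
  read 'L': S3 → S3
  end S3, accepted
w5:
  start at S0
  read 'R': S0 → S3
  read 'L': S3 → S3
  read 'R': S3 → S3
  read 'R': S3 → S3
  read 'R': S3 → S3
  read 'L': S3 → S3
  read 'R': S3 → S3
  read 'L': S3 → S3
  read 'R': S3 → S3
  read 'R': S3 → S3
  read 'R': S3 → S3
  read 'R': S3 → S3
  read 'L': S3 → S3
  end S3, accepted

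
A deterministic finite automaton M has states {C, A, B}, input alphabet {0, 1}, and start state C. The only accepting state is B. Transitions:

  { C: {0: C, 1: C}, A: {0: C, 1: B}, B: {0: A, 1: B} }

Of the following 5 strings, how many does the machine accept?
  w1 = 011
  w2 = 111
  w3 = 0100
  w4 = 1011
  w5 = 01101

w1: C → C → C → C  → end C, rejected
w2: C → C → C → C  → end C, rejected
w3: C → C → C → C → C  → end C, rejected
w4: C → C → C → C → C  → end C, rejected
w5: C → C → C → C → C → C  → end C, rejected

0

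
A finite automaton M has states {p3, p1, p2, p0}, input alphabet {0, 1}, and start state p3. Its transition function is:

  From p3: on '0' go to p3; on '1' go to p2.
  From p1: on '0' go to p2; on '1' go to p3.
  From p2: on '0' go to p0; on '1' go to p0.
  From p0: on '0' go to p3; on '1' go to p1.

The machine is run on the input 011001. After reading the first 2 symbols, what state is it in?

p2

Trace: p3 -0-> p3 -1-> p2
After 2 symbols: p2.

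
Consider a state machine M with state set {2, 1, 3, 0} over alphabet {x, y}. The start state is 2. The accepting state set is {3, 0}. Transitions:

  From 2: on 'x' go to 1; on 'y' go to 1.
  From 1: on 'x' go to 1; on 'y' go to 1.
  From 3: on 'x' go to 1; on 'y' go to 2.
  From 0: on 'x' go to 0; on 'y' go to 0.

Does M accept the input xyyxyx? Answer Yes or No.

Trace: 2 -x-> 1 -y-> 1 -y-> 1 -x-> 1 -y-> 1 -x-> 1
End state 1 is not accepting.

No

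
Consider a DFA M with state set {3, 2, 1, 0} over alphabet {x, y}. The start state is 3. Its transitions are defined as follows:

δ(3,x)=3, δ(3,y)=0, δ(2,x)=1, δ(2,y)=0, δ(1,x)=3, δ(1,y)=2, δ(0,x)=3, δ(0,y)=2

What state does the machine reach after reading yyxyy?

start at 3
read 'y': 3 → 0
read 'y': 0 → 2
read 'x': 2 → 1
read 'y': 1 → 2
read 'y': 2 → 0

0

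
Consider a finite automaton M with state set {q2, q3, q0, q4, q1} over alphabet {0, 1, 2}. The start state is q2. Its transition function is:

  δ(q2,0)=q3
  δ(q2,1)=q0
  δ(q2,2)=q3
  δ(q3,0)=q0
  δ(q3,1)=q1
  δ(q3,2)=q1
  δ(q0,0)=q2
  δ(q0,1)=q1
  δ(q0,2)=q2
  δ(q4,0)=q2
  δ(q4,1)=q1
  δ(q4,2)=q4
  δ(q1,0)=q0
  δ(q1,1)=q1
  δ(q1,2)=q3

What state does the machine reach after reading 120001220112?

q3

start at q2
read '1': q2 → q0
read '2': q0 → q2
read '0': q2 → q3
read '0': q3 → q0
read '0': q0 → q2
read '1': q2 → q0
read '2': q0 → q2
read '2': q2 → q3
read '0': q3 → q0
read '1': q0 → q1
read '1': q1 → q1
read '2': q1 → q3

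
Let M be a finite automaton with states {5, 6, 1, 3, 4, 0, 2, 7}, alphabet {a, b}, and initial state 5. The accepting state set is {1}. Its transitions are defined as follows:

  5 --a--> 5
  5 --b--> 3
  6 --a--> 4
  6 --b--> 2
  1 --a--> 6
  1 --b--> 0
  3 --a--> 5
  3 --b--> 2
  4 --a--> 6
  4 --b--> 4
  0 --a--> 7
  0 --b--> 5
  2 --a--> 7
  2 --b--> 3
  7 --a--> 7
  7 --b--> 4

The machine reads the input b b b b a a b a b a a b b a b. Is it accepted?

start at 5
read 'b': 5 → 3
read 'b': 3 → 2
read 'b': 2 → 3
read 'b': 3 → 2
read 'a': 2 → 7
read 'a': 7 → 7
read 'b': 7 → 4
read 'a': 4 → 6
read 'b': 6 → 2
read 'a': 2 → 7
read 'a': 7 → 7
read 'b': 7 → 4
read 'b': 4 → 4
read 'a': 4 → 6
read 'b': 6 → 2
End state 2 is not accepting.

No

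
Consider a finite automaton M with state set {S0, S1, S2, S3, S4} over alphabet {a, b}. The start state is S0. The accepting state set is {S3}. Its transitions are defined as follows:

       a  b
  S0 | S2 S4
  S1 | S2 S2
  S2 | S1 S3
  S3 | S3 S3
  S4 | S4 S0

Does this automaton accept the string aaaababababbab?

Trace: S0 -a-> S2 -a-> S1 -a-> S2 -a-> S1 -b-> S2 -a-> S1 -b-> S2 -a-> S1 -b-> S2 -a-> S1 -b-> S2 -b-> S3 -a-> S3 -b-> S3
End state S3 is accepting.

Yes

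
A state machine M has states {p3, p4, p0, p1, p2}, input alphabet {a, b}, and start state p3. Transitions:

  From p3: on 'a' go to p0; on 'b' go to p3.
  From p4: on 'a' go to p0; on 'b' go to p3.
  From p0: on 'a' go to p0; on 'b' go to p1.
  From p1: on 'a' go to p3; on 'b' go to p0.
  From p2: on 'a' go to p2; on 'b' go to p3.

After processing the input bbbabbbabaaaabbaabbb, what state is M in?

Trace: p3 -b-> p3 -b-> p3 -b-> p3 -a-> p0 -b-> p1 -b-> p0 -b-> p1 -a-> p3 -b-> p3 -a-> p0 -a-> p0 -a-> p0 -a-> p0 -b-> p1 -b-> p0 -a-> p0 -a-> p0 -b-> p1 -b-> p0 -b-> p1

p1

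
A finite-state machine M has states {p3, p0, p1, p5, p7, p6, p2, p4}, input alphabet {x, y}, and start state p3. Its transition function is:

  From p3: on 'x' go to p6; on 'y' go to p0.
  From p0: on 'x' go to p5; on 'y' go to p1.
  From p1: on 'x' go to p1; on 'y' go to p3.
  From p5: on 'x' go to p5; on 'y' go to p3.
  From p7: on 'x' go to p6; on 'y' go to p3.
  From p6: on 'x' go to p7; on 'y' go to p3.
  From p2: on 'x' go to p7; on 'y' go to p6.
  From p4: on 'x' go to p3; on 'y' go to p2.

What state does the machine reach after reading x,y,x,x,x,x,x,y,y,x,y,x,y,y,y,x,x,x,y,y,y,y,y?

p0

start at p3
read 'x': p3 → p6
read 'y': p6 → p3
read 'x': p3 → p6
read 'x': p6 → p7
read 'x': p7 → p6
read 'x': p6 → p7
read 'x': p7 → p6
read 'y': p6 → p3
read 'y': p3 → p0
read 'x': p0 → p5
read 'y': p5 → p3
read 'x': p3 → p6
read 'y': p6 → p3
read 'y': p3 → p0
read 'y': p0 → p1
read 'x': p1 → p1
read 'x': p1 → p1
read 'x': p1 → p1
read 'y': p1 → p3
read 'y': p3 → p0
read 'y': p0 → p1
read 'y': p1 → p3
read 'y': p3 → p0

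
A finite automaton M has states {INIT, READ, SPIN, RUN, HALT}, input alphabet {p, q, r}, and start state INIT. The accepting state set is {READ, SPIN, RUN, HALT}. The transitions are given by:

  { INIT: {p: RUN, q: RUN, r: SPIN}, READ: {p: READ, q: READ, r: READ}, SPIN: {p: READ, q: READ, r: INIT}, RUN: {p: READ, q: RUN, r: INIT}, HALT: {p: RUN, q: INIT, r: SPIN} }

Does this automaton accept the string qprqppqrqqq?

Yes

start at INIT
read 'q': INIT → RUN
read 'p': RUN → READ
read 'r': READ → READ
read 'q': READ → READ
read 'p': READ → READ
read 'p': READ → READ
read 'q': READ → READ
read 'r': READ → READ
read 'q': READ → READ
read 'q': READ → READ
read 'q': READ → READ
End state READ is accepting.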